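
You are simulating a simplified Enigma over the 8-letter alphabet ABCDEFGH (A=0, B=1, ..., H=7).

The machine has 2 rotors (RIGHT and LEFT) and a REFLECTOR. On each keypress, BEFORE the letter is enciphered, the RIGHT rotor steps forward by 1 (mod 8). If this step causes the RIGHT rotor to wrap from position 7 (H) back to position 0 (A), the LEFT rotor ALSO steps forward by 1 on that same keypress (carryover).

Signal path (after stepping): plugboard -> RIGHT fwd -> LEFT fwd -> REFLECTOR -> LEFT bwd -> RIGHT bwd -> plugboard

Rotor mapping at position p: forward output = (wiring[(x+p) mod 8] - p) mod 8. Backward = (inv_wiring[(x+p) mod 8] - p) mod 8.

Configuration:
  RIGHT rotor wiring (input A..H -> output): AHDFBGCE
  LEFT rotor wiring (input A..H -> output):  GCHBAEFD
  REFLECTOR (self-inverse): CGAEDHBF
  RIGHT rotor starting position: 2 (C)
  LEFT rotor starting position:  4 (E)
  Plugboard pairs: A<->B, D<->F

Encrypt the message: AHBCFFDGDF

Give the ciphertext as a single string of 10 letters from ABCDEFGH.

Answer: HEHEAEECEE

Derivation:
Char 1 ('A'): step: R->3, L=4; A->plug->B->R->G->L->D->refl->E->L'->A->R'->H->plug->H
Char 2 ('H'): step: R->4, L=4; H->plug->H->R->B->L->A->refl->C->L'->E->R'->E->plug->E
Char 3 ('B'): step: R->5, L=4; B->plug->A->R->B->L->A->refl->C->L'->E->R'->H->plug->H
Char 4 ('C'): step: R->6, L=4; C->plug->C->R->C->L->B->refl->G->L'->F->R'->E->plug->E
Char 5 ('F'): step: R->7, L=4; F->plug->D->R->E->L->C->refl->A->L'->B->R'->B->plug->A
Char 6 ('F'): step: R->0, L->5 (L advanced); F->plug->D->R->F->L->C->refl->A->L'->B->R'->E->plug->E
Char 7 ('D'): step: R->1, L=5; D->plug->F->R->B->L->A->refl->C->L'->F->R'->E->plug->E
Char 8 ('G'): step: R->2, L=5; G->plug->G->R->G->L->E->refl->D->L'->H->R'->C->plug->C
Char 9 ('D'): step: R->3, L=5; D->plug->F->R->F->L->C->refl->A->L'->B->R'->E->plug->E
Char 10 ('F'): step: R->4, L=5; F->plug->D->R->A->L->H->refl->F->L'->E->R'->E->plug->E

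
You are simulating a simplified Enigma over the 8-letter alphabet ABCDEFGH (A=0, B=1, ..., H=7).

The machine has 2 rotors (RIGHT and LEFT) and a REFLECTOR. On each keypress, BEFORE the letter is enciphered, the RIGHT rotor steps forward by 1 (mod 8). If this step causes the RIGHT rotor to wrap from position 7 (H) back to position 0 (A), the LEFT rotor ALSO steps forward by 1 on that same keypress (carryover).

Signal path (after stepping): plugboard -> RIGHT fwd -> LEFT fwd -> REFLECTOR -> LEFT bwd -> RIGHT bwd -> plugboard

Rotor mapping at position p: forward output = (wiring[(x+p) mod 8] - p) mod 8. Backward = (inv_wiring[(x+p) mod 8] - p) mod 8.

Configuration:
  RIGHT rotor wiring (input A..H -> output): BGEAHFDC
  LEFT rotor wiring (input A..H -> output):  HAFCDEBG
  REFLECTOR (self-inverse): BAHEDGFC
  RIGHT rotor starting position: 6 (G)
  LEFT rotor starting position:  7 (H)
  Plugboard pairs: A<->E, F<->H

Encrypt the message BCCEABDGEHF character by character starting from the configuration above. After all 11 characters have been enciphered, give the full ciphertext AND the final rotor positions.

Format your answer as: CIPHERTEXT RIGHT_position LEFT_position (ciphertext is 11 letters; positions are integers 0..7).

Answer: AHHGCDCAHFB 1 1

Derivation:
Char 1 ('B'): step: R->7, L=7; B->plug->B->R->C->L->B->refl->A->L'->B->R'->E->plug->A
Char 2 ('C'): step: R->0, L->0 (L advanced); C->plug->C->R->E->L->D->refl->E->L'->F->R'->F->plug->H
Char 3 ('C'): step: R->1, L=0; C->plug->C->R->H->L->G->refl->F->L'->C->R'->F->plug->H
Char 4 ('E'): step: R->2, L=0; E->plug->A->R->C->L->F->refl->G->L'->H->R'->G->plug->G
Char 5 ('A'): step: R->3, L=0; A->plug->E->R->H->L->G->refl->F->L'->C->R'->C->plug->C
Char 6 ('B'): step: R->4, L=0; B->plug->B->R->B->L->A->refl->B->L'->G->R'->D->plug->D
Char 7 ('D'): step: R->5, L=0; D->plug->D->R->E->L->D->refl->E->L'->F->R'->C->plug->C
Char 8 ('G'): step: R->6, L=0; G->plug->G->R->B->L->A->refl->B->L'->G->R'->E->plug->A
Char 9 ('E'): step: R->7, L=0; E->plug->A->R->D->L->C->refl->H->L'->A->R'->F->plug->H
Char 10 ('H'): step: R->0, L->1 (L advanced); H->plug->F->R->F->L->A->refl->B->L'->C->R'->H->plug->F
Char 11 ('F'): step: R->1, L=1; F->plug->H->R->A->L->H->refl->C->L'->D->R'->B->plug->B
Final: ciphertext=AHHGCDCAHFB, RIGHT=1, LEFT=1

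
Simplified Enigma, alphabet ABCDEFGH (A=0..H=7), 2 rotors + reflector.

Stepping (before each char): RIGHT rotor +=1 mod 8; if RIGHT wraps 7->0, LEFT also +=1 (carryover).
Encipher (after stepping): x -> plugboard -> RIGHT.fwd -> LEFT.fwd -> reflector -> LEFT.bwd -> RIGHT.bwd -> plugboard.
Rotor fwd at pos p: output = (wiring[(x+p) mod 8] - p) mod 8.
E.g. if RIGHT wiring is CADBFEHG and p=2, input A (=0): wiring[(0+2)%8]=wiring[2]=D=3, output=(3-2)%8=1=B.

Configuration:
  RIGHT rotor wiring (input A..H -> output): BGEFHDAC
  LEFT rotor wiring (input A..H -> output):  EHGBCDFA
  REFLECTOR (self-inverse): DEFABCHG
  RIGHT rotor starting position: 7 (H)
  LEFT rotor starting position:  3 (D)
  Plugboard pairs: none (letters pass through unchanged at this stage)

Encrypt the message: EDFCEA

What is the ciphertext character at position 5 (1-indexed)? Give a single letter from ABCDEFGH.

Char 1 ('E'): step: R->0, L->4 (L advanced); E->plug->E->R->H->L->F->refl->C->L'->G->R'->B->plug->B
Char 2 ('D'): step: R->1, L=4; D->plug->D->R->G->L->C->refl->F->L'->H->R'->F->plug->F
Char 3 ('F'): step: R->2, L=4; F->plug->F->R->A->L->G->refl->H->L'->B->R'->D->plug->D
Char 4 ('C'): step: R->3, L=4; C->plug->C->R->A->L->G->refl->H->L'->B->R'->H->plug->H
Char 5 ('E'): step: R->4, L=4; E->plug->E->R->F->L->D->refl->A->L'->E->R'->C->plug->C

C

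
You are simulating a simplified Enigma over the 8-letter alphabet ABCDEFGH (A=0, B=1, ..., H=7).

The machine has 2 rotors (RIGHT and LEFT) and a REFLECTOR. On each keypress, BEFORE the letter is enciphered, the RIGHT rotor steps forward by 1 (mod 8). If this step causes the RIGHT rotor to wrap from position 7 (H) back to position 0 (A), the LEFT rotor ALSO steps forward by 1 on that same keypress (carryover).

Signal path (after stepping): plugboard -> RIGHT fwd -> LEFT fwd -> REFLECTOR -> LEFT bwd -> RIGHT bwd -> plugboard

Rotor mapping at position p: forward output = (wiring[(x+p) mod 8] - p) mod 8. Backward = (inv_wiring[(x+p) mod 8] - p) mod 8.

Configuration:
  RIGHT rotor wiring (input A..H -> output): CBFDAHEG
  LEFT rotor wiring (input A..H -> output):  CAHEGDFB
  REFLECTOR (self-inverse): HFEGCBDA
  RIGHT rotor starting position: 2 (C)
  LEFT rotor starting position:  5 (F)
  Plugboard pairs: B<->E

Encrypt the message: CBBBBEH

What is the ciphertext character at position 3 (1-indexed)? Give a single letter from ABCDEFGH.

Char 1 ('C'): step: R->3, L=5; C->plug->C->R->E->L->D->refl->G->L'->A->R'->A->plug->A
Char 2 ('B'): step: R->4, L=5; B->plug->E->R->G->L->H->refl->A->L'->B->R'->G->plug->G
Char 3 ('B'): step: R->5, L=5; B->plug->E->R->E->L->D->refl->G->L'->A->R'->F->plug->F

F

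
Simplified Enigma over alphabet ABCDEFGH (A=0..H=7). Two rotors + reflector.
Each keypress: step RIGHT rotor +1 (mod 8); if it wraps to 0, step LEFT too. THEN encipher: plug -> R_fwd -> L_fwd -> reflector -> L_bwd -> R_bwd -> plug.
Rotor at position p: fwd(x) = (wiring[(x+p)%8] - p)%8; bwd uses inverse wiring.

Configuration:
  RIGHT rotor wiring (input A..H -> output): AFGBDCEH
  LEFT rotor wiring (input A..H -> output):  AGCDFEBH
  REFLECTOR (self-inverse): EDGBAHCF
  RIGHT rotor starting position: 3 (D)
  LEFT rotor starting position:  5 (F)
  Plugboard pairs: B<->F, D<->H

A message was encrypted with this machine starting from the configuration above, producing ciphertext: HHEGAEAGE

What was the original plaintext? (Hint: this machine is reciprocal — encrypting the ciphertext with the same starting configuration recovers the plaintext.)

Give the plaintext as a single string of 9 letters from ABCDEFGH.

Char 1 ('H'): step: R->4, L=5; H->plug->D->R->D->L->D->refl->B->L'->E->R'->E->plug->E
Char 2 ('H'): step: R->5, L=5; H->plug->D->R->D->L->D->refl->B->L'->E->R'->G->plug->G
Char 3 ('E'): step: R->6, L=5; E->plug->E->R->A->L->H->refl->F->L'->F->R'->G->plug->G
Char 4 ('G'): step: R->7, L=5; G->plug->G->R->D->L->D->refl->B->L'->E->R'->F->plug->B
Char 5 ('A'): step: R->0, L->6 (L advanced); A->plug->A->R->A->L->D->refl->B->L'->B->R'->D->plug->H
Char 6 ('E'): step: R->1, L=6; E->plug->E->R->B->L->B->refl->D->L'->A->R'->C->plug->C
Char 7 ('A'): step: R->2, L=6; A->plug->A->R->E->L->E->refl->A->L'->D->R'->H->plug->D
Char 8 ('G'): step: R->3, L=6; G->plug->G->R->C->L->C->refl->G->L'->H->R'->C->plug->C
Char 9 ('E'): step: R->4, L=6; E->plug->E->R->E->L->E->refl->A->L'->D->R'->D->plug->H

Answer: EGGBHCDCH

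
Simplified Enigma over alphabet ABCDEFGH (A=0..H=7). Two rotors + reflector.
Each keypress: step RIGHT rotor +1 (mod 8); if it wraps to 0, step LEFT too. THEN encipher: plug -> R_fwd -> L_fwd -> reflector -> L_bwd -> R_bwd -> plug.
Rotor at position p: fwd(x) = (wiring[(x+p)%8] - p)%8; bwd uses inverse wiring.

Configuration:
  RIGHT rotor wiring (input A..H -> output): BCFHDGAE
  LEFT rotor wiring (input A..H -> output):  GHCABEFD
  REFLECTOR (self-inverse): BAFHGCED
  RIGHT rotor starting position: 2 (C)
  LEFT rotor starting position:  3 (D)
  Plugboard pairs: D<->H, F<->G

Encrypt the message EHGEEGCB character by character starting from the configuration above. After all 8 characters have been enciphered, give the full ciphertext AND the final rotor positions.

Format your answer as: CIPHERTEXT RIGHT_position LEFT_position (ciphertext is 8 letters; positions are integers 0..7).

Answer: GDBFCHGA 2 4

Derivation:
Char 1 ('E'): step: R->3, L=3; E->plug->E->R->B->L->G->refl->E->L'->G->R'->F->plug->G
Char 2 ('H'): step: R->4, L=3; H->plug->D->R->A->L->F->refl->C->L'->D->R'->H->plug->D
Char 3 ('G'): step: R->5, L=3; G->plug->F->R->A->L->F->refl->C->L'->D->R'->B->plug->B
Char 4 ('E'): step: R->6, L=3; E->plug->E->R->H->L->H->refl->D->L'->F->R'->G->plug->F
Char 5 ('E'): step: R->7, L=3; E->plug->E->R->A->L->F->refl->C->L'->D->R'->C->plug->C
Char 6 ('G'): step: R->0, L->4 (L advanced); G->plug->F->R->G->L->G->refl->E->L'->H->R'->D->plug->H
Char 7 ('C'): step: R->1, L=4; C->plug->C->R->G->L->G->refl->E->L'->H->R'->F->plug->G
Char 8 ('B'): step: R->2, L=4; B->plug->B->R->F->L->D->refl->H->L'->D->R'->A->plug->A
Final: ciphertext=GDBFCHGA, RIGHT=2, LEFT=4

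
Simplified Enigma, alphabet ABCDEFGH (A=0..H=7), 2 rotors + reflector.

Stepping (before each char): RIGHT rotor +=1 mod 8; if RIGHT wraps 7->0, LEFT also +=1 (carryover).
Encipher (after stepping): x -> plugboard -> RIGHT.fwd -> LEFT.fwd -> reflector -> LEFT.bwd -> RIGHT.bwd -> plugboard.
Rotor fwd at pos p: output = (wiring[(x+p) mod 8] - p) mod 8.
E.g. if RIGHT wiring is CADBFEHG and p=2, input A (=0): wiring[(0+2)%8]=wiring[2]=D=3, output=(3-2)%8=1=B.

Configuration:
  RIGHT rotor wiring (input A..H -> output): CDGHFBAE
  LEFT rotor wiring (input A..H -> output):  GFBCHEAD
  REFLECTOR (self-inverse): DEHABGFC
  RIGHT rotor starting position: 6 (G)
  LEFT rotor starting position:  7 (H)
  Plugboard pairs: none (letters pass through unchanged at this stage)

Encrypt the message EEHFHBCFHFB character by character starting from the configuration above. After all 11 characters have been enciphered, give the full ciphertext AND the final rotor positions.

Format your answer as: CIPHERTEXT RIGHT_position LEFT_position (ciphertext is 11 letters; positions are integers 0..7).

Char 1 ('E'): step: R->7, L=7; E->plug->E->R->A->L->E->refl->B->L'->H->R'->D->plug->D
Char 2 ('E'): step: R->0, L->0 (L advanced); E->plug->E->R->F->L->E->refl->B->L'->C->R'->A->plug->A
Char 3 ('H'): step: R->1, L=0; H->plug->H->R->B->L->F->refl->G->L'->A->R'->E->plug->E
Char 4 ('F'): step: R->2, L=0; F->plug->F->R->C->L->B->refl->E->L'->F->R'->B->plug->B
Char 5 ('H'): step: R->3, L=0; H->plug->H->R->D->L->C->refl->H->L'->E->R'->A->plug->A
Char 6 ('B'): step: R->4, L=0; B->plug->B->R->F->L->E->refl->B->L'->C->R'->G->plug->G
Char 7 ('C'): step: R->5, L=0; C->plug->C->R->H->L->D->refl->A->L'->G->R'->E->plug->E
Char 8 ('F'): step: R->6, L=0; F->plug->F->R->B->L->F->refl->G->L'->A->R'->E->plug->E
Char 9 ('H'): step: R->7, L=0; H->plug->H->R->B->L->F->refl->G->L'->A->R'->E->plug->E
Char 10 ('F'): step: R->0, L->1 (L advanced); F->plug->F->R->B->L->A->refl->D->L'->E->R'->H->plug->H
Char 11 ('B'): step: R->1, L=1; B->plug->B->R->F->L->H->refl->C->L'->G->R'->C->plug->C
Final: ciphertext=DAEBAGEEEHC, RIGHT=1, LEFT=1

Answer: DAEBAGEEEHC 1 1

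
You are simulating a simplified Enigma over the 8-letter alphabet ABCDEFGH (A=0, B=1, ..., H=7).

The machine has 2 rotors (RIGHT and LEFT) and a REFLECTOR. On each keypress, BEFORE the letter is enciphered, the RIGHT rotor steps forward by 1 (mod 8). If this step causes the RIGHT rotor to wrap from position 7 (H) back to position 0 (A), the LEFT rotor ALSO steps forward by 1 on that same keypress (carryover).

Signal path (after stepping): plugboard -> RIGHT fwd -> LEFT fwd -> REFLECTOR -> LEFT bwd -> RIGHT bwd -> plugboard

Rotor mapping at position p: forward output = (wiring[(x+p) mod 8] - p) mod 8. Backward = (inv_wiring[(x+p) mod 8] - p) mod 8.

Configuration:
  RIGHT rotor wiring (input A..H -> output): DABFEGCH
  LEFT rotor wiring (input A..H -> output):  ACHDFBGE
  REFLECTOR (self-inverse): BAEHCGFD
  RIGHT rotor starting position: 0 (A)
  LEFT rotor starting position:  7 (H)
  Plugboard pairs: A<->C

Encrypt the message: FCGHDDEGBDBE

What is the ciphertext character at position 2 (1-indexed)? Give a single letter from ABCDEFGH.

Char 1 ('F'): step: R->1, L=7; F->plug->F->R->B->L->B->refl->A->L'->D->R'->D->plug->D
Char 2 ('C'): step: R->2, L=7; C->plug->A->R->H->L->H->refl->D->L'->C->R'->C->plug->A

A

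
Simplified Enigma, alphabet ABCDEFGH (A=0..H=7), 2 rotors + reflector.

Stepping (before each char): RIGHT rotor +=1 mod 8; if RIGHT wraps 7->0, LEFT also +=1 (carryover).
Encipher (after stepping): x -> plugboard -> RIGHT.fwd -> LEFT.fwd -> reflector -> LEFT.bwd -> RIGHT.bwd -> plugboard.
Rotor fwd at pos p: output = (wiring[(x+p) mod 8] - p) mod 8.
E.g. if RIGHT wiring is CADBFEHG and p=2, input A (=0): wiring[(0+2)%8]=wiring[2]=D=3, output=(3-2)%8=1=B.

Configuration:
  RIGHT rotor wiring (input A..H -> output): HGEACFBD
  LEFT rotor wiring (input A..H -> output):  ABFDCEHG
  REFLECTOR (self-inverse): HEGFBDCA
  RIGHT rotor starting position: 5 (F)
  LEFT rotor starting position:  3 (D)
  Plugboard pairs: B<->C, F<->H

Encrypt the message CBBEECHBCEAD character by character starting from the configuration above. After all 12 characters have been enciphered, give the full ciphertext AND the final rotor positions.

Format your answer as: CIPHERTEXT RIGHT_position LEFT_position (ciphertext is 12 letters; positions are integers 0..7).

Answer: GGCFHFBCHBFF 1 5

Derivation:
Char 1 ('C'): step: R->6, L=3; C->plug->B->R->F->L->F->refl->D->L'->E->R'->G->plug->G
Char 2 ('B'): step: R->7, L=3; B->plug->C->R->H->L->C->refl->G->L'->G->R'->G->plug->G
Char 3 ('B'): step: R->0, L->4 (L advanced); B->plug->C->R->E->L->E->refl->B->L'->G->R'->B->plug->C
Char 4 ('E'): step: R->1, L=4; E->plug->E->R->E->L->E->refl->B->L'->G->R'->H->plug->F
Char 5 ('E'): step: R->2, L=4; E->plug->E->R->H->L->H->refl->A->L'->B->R'->F->plug->H
Char 6 ('C'): step: R->3, L=4; C->plug->B->R->H->L->H->refl->A->L'->B->R'->H->plug->F
Char 7 ('H'): step: R->4, L=4; H->plug->F->R->C->L->D->refl->F->L'->F->R'->C->plug->B
Char 8 ('B'): step: R->5, L=4; B->plug->C->R->G->L->B->refl->E->L'->E->R'->B->plug->C
Char 9 ('C'): step: R->6, L=4; C->plug->B->R->F->L->F->refl->D->L'->C->R'->F->plug->H
Char 10 ('E'): step: R->7, L=4; E->plug->E->R->B->L->A->refl->H->L'->H->R'->C->plug->B
Char 11 ('A'): step: R->0, L->5 (L advanced); A->plug->A->R->H->L->F->refl->D->L'->D->R'->H->plug->F
Char 12 ('D'): step: R->1, L=5; D->plug->D->R->B->L->C->refl->G->L'->G->R'->H->plug->F
Final: ciphertext=GGCFHFBCHBFF, RIGHT=1, LEFT=5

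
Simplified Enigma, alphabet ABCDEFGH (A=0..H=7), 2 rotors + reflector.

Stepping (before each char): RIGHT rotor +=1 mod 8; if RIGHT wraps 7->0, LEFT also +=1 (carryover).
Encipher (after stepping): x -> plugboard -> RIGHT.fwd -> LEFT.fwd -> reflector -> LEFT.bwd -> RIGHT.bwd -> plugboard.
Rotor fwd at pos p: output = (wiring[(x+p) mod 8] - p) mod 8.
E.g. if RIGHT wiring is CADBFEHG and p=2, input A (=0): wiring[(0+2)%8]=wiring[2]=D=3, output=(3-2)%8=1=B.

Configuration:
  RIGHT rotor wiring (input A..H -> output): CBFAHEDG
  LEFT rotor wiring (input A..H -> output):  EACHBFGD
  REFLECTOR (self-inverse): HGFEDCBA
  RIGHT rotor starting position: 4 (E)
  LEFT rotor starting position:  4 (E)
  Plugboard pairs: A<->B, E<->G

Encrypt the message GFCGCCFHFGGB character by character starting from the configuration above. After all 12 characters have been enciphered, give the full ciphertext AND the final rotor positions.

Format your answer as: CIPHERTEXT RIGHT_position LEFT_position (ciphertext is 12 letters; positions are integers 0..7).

Answer: EAFFAAACECCC 0 6

Derivation:
Char 1 ('G'): step: R->5, L=4; G->plug->E->R->E->L->A->refl->H->L'->D->R'->G->plug->E
Char 2 ('F'): step: R->6, L=4; F->plug->F->R->C->L->C->refl->F->L'->A->R'->B->plug->A
Char 3 ('C'): step: R->7, L=4; C->plug->C->R->C->L->C->refl->F->L'->A->R'->F->plug->F
Char 4 ('G'): step: R->0, L->5 (L advanced); G->plug->E->R->H->L->E->refl->D->L'->E->R'->F->plug->F
Char 5 ('C'): step: R->1, L=5; C->plug->C->R->H->L->E->refl->D->L'->E->R'->B->plug->A
Char 6 ('C'): step: R->2, L=5; C->plug->C->R->F->L->F->refl->C->L'->G->R'->B->plug->A
Char 7 ('F'): step: R->3, L=5; F->plug->F->R->H->L->E->refl->D->L'->E->R'->B->plug->A
Char 8 ('H'): step: R->4, L=5; H->plug->H->R->E->L->D->refl->E->L'->H->R'->C->plug->C
Char 9 ('F'): step: R->5, L=5; F->plug->F->R->A->L->A->refl->H->L'->D->R'->G->plug->E
Char 10 ('G'): step: R->6, L=5; G->plug->E->R->H->L->E->refl->D->L'->E->R'->C->plug->C
Char 11 ('G'): step: R->7, L=5; G->plug->E->R->B->L->B->refl->G->L'->C->R'->C->plug->C
Char 12 ('B'): step: R->0, L->6 (L advanced); B->plug->A->R->C->L->G->refl->B->L'->F->R'->C->plug->C
Final: ciphertext=EAFFAAACECCC, RIGHT=0, LEFT=6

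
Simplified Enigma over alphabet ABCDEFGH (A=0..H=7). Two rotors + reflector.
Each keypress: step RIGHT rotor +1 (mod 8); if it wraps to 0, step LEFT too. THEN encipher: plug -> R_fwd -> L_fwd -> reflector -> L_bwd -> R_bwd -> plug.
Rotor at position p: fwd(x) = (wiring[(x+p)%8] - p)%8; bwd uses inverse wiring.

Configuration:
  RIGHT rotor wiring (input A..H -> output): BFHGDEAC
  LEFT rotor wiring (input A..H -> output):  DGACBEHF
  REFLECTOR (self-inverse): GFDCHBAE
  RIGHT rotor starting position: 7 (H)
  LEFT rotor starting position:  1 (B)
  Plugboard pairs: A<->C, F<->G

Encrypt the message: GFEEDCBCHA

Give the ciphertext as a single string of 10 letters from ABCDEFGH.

Char 1 ('G'): step: R->0, L->2 (L advanced); G->plug->F->R->E->L->F->refl->B->L'->G->R'->D->plug->D
Char 2 ('F'): step: R->1, L=2; F->plug->G->R->B->L->A->refl->G->L'->A->R'->H->plug->H
Char 3 ('E'): step: R->2, L=2; E->plug->E->R->G->L->B->refl->F->L'->E->R'->B->plug->B
Char 4 ('E'): step: R->3, L=2; E->plug->E->R->H->L->E->refl->H->L'->C->R'->G->plug->F
Char 5 ('D'): step: R->4, L=2; D->plug->D->R->G->L->B->refl->F->L'->E->R'->C->plug->A
Char 6 ('C'): step: R->5, L=2; C->plug->A->R->H->L->E->refl->H->L'->C->R'->F->plug->G
Char 7 ('B'): step: R->6, L=2; B->plug->B->R->E->L->F->refl->B->L'->G->R'->H->plug->H
Char 8 ('C'): step: R->7, L=2; C->plug->A->R->D->L->C->refl->D->L'->F->R'->G->plug->F
Char 9 ('H'): step: R->0, L->3 (L advanced); H->plug->H->R->C->L->B->refl->F->L'->H->R'->C->plug->A
Char 10 ('A'): step: R->1, L=3; A->plug->C->R->F->L->A->refl->G->L'->B->R'->G->plug->F

Answer: DHBFAGHFAF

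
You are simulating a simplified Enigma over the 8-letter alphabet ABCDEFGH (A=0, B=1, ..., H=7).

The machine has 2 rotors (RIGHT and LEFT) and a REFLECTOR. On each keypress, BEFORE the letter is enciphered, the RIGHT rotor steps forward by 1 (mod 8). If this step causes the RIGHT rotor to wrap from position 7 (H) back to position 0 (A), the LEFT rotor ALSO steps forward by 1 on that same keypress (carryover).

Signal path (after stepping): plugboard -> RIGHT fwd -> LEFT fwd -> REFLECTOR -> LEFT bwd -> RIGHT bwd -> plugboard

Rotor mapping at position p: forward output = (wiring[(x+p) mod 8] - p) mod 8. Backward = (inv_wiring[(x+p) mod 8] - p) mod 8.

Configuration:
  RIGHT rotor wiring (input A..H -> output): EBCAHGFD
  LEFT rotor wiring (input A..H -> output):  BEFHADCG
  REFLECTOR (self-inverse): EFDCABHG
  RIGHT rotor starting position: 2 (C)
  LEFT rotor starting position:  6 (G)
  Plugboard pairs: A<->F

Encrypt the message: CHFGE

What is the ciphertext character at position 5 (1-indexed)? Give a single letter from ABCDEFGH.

Char 1 ('C'): step: R->3, L=6; C->plug->C->R->D->L->G->refl->H->L'->E->R'->B->plug->B
Char 2 ('H'): step: R->4, L=6; H->plug->H->R->E->L->H->refl->G->L'->D->R'->A->plug->F
Char 3 ('F'): step: R->5, L=6; F->plug->A->R->B->L->A->refl->E->L'->A->R'->B->plug->B
Char 4 ('G'): step: R->6, L=6; G->plug->G->R->B->L->A->refl->E->L'->A->R'->H->plug->H
Char 5 ('E'): step: R->7, L=6; E->plug->E->R->B->L->A->refl->E->L'->A->R'->F->plug->A

A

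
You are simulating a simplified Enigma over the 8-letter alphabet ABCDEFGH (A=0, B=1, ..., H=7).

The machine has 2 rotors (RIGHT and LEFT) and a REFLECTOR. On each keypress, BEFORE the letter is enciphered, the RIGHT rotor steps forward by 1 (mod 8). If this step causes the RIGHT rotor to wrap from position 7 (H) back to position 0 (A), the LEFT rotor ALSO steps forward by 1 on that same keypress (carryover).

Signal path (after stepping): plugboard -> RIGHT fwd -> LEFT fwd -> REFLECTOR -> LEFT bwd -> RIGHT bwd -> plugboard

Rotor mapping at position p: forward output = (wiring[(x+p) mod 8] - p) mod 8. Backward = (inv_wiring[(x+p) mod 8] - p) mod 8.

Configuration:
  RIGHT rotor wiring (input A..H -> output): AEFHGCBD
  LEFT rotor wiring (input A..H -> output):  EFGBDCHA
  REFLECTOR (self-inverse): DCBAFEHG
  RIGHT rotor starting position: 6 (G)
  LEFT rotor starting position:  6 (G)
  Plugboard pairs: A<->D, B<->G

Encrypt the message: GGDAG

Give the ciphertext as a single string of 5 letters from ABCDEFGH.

Char 1 ('G'): step: R->7, L=6; G->plug->B->R->B->L->C->refl->B->L'->A->R'->E->plug->E
Char 2 ('G'): step: R->0, L->7 (L advanced); G->plug->B->R->E->L->C->refl->B->L'->A->R'->A->plug->D
Char 3 ('D'): step: R->1, L=7; D->plug->A->R->D->L->H->refl->G->L'->C->R'->G->plug->B
Char 4 ('A'): step: R->2, L=7; A->plug->D->R->A->L->B->refl->C->L'->E->R'->C->plug->C
Char 5 ('G'): step: R->3, L=7; G->plug->B->R->D->L->H->refl->G->L'->C->R'->H->plug->H

Answer: EDBCH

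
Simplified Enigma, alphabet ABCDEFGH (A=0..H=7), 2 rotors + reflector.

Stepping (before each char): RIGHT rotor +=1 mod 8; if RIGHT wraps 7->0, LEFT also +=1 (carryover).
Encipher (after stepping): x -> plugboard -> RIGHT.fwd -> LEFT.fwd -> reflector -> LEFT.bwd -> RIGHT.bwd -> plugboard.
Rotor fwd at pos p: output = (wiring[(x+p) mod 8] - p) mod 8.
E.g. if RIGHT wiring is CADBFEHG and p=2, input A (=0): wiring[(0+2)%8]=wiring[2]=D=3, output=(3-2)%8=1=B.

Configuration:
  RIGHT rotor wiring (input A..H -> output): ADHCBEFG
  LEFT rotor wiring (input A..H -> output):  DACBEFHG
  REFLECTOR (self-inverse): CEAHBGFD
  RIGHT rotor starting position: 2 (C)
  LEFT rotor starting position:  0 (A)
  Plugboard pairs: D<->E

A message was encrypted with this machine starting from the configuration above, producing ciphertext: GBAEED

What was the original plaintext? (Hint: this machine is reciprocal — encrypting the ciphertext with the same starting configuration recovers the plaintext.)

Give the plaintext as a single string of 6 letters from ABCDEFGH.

Char 1 ('G'): step: R->3, L=0; G->plug->G->R->A->L->D->refl->H->L'->G->R'->B->plug->B
Char 2 ('B'): step: R->4, L=0; B->plug->B->R->A->L->D->refl->H->L'->G->R'->H->plug->H
Char 3 ('A'): step: R->5, L=0; A->plug->A->R->H->L->G->refl->F->L'->F->R'->G->plug->G
Char 4 ('E'): step: R->6, L=0; E->plug->D->R->F->L->F->refl->G->L'->H->R'->A->plug->A
Char 5 ('E'): step: R->7, L=0; E->plug->D->R->A->L->D->refl->H->L'->G->R'->H->plug->H
Char 6 ('D'): step: R->0, L->1 (L advanced); D->plug->E->R->B->L->B->refl->E->L'->E->R'->F->plug->F

Answer: BHGAHF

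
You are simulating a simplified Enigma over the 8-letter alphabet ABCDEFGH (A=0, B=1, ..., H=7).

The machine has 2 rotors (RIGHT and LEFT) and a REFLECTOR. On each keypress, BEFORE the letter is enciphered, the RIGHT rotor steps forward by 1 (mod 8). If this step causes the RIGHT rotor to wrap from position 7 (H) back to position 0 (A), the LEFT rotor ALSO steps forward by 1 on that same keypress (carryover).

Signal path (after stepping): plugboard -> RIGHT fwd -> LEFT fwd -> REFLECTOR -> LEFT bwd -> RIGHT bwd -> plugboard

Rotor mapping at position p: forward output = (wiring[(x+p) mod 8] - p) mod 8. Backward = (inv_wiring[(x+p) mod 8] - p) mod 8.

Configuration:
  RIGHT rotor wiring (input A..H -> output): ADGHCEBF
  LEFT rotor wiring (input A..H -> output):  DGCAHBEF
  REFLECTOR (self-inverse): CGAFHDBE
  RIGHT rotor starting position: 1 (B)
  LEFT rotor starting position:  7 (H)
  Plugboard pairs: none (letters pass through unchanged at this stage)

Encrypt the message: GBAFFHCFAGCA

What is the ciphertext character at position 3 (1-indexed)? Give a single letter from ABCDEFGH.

Char 1 ('G'): step: R->2, L=7; G->plug->G->R->G->L->C->refl->A->L'->F->R'->B->plug->B
Char 2 ('B'): step: R->3, L=7; B->plug->B->R->H->L->F->refl->D->L'->D->R'->H->plug->H
Char 3 ('A'): step: R->4, L=7; A->plug->A->R->G->L->C->refl->A->L'->F->R'->C->plug->C

C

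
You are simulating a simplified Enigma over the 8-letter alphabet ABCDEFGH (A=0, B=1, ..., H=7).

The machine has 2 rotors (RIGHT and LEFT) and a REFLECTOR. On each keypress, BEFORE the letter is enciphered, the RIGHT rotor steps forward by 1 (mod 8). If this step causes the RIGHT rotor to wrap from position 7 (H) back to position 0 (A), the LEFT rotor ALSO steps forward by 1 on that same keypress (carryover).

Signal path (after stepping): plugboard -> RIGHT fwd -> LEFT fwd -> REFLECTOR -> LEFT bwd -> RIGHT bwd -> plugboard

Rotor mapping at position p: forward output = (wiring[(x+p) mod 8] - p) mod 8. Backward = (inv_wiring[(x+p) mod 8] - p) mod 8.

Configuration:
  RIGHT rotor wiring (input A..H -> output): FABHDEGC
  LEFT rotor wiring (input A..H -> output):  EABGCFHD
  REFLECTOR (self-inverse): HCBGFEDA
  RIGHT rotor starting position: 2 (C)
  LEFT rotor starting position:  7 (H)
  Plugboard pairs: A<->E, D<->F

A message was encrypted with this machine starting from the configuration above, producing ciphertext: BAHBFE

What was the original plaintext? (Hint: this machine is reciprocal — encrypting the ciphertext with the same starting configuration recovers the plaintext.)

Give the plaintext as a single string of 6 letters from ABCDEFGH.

Answer: CBCCEB

Derivation:
Char 1 ('B'): step: R->3, L=7; B->plug->B->R->A->L->E->refl->F->L'->B->R'->C->plug->C
Char 2 ('A'): step: R->4, L=7; A->plug->E->R->B->L->F->refl->E->L'->A->R'->B->plug->B
Char 3 ('H'): step: R->5, L=7; H->plug->H->R->G->L->G->refl->D->L'->F->R'->C->plug->C
Char 4 ('B'): step: R->6, L=7; B->plug->B->R->E->L->H->refl->A->L'->H->R'->C->plug->C
Char 5 ('F'): step: R->7, L=7; F->plug->D->R->C->L->B->refl->C->L'->D->R'->A->plug->E
Char 6 ('E'): step: R->0, L->0 (L advanced); E->plug->A->R->F->L->F->refl->E->L'->A->R'->B->plug->B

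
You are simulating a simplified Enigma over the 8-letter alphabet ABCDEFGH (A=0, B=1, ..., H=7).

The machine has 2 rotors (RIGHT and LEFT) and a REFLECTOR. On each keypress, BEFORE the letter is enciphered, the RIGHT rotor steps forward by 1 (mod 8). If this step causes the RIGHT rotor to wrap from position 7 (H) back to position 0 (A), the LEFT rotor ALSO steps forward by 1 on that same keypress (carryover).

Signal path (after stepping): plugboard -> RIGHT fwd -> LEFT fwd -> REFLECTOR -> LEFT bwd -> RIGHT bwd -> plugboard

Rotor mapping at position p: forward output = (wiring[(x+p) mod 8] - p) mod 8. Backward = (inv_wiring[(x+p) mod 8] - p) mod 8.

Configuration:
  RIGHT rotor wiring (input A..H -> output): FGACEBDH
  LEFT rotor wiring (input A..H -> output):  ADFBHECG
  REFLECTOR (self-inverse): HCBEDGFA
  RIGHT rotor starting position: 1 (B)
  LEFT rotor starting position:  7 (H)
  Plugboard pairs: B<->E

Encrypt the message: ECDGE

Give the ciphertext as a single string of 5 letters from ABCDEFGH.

Answer: FGHDF

Derivation:
Char 1 ('E'): step: R->2, L=7; E->plug->B->R->A->L->H->refl->A->L'->F->R'->F->plug->F
Char 2 ('C'): step: R->3, L=7; C->plug->C->R->G->L->F->refl->G->L'->D->R'->G->plug->G
Char 3 ('D'): step: R->4, L=7; D->plug->D->R->D->L->G->refl->F->L'->G->R'->H->plug->H
Char 4 ('G'): step: R->5, L=7; G->plug->G->R->F->L->A->refl->H->L'->A->R'->D->plug->D
Char 5 ('E'): step: R->6, L=7; E->plug->B->R->B->L->B->refl->C->L'->E->R'->F->plug->F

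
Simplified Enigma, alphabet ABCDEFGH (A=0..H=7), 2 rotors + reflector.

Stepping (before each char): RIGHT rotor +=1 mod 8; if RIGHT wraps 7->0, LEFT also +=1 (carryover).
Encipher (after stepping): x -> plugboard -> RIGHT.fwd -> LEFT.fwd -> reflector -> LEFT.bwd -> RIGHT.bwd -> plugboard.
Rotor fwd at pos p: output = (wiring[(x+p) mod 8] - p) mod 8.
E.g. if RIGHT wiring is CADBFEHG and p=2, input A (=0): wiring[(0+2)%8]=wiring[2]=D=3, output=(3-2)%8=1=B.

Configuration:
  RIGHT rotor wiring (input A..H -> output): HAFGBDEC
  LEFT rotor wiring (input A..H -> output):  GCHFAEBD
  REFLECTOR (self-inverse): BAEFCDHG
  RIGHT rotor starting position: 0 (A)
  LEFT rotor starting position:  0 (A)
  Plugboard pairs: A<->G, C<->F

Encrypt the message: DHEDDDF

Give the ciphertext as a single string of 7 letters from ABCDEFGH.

Answer: EBGCCCH

Derivation:
Char 1 ('D'): step: R->1, L=0; D->plug->D->R->A->L->G->refl->H->L'->C->R'->E->plug->E
Char 2 ('H'): step: R->2, L=0; H->plug->H->R->G->L->B->refl->A->L'->E->R'->B->plug->B
Char 3 ('E'): step: R->3, L=0; E->plug->E->R->H->L->D->refl->F->L'->D->R'->A->plug->G
Char 4 ('D'): step: R->4, L=0; D->plug->D->R->G->L->B->refl->A->L'->E->R'->F->plug->C
Char 5 ('D'): step: R->5, L=0; D->plug->D->R->C->L->H->refl->G->L'->A->R'->F->plug->C
Char 6 ('D'): step: R->6, L=0; D->plug->D->R->C->L->H->refl->G->L'->A->R'->F->plug->C
Char 7 ('F'): step: R->7, L=0; F->plug->C->R->B->L->C->refl->E->L'->F->R'->H->plug->H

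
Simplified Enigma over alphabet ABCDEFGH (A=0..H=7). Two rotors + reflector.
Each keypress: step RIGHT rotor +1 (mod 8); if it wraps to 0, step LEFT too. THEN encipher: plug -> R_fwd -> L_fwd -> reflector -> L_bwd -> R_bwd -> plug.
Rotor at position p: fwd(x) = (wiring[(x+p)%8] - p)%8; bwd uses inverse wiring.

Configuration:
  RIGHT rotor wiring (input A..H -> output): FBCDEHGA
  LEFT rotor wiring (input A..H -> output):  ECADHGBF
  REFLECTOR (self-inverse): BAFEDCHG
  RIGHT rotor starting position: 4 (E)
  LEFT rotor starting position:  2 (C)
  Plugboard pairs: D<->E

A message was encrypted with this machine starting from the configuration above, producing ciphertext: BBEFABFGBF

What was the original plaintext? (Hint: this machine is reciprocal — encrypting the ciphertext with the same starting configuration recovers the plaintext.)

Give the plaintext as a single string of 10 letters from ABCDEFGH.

Answer: HGFDFCBBAA

Derivation:
Char 1 ('B'): step: R->5, L=2; B->plug->B->R->B->L->B->refl->A->L'->H->R'->H->plug->H
Char 2 ('B'): step: R->6, L=2; B->plug->B->R->C->L->F->refl->C->L'->G->R'->G->plug->G
Char 3 ('E'): step: R->7, L=2; E->plug->D->R->D->L->E->refl->D->L'->F->R'->F->plug->F
Char 4 ('F'): step: R->0, L->3 (L advanced); F->plug->F->R->H->L->F->refl->C->L'->E->R'->E->plug->D
Char 5 ('A'): step: R->1, L=3; A->plug->A->R->A->L->A->refl->B->L'->F->R'->F->plug->F
Char 6 ('B'): step: R->2, L=3; B->plug->B->R->B->L->E->refl->D->L'->C->R'->C->plug->C
Char 7 ('F'): step: R->3, L=3; F->plug->F->R->C->L->D->refl->E->L'->B->R'->B->plug->B
Char 8 ('G'): step: R->4, L=3; G->plug->G->R->G->L->H->refl->G->L'->D->R'->B->plug->B
Char 9 ('B'): step: R->5, L=3; B->plug->B->R->B->L->E->refl->D->L'->C->R'->A->plug->A
Char 10 ('F'): step: R->6, L=3; F->plug->F->R->F->L->B->refl->A->L'->A->R'->A->plug->A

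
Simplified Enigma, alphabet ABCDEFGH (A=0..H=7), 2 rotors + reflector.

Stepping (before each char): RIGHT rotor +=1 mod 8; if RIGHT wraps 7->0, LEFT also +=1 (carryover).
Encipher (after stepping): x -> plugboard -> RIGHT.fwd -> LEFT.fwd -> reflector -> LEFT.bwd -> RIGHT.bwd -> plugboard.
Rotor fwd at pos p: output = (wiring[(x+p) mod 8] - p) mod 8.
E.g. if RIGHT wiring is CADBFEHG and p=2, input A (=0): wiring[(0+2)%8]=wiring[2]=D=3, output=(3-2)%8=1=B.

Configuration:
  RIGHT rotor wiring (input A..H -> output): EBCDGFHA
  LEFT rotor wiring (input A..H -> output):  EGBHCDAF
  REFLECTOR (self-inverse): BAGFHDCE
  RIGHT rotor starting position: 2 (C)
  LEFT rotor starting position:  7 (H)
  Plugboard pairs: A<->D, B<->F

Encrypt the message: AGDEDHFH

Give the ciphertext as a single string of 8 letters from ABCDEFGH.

Char 1 ('A'): step: R->3, L=7; A->plug->D->R->E->L->A->refl->B->L'->H->R'->H->plug->H
Char 2 ('G'): step: R->4, L=7; G->plug->G->R->G->L->E->refl->H->L'->C->R'->A->plug->D
Char 3 ('D'): step: R->5, L=7; D->plug->A->R->A->L->G->refl->C->L'->D->R'->C->plug->C
Char 4 ('E'): step: R->6, L=7; E->plug->E->R->E->L->A->refl->B->L'->H->R'->H->plug->H
Char 5 ('D'): step: R->7, L=7; D->plug->A->R->B->L->F->refl->D->L'->F->R'->B->plug->F
Char 6 ('H'): step: R->0, L->0 (L advanced); H->plug->H->R->A->L->E->refl->H->L'->D->R'->D->plug->A
Char 7 ('F'): step: R->1, L=0; F->plug->B->R->B->L->G->refl->C->L'->E->R'->E->plug->E
Char 8 ('H'): step: R->2, L=0; H->plug->H->R->H->L->F->refl->D->L'->F->R'->E->plug->E

Answer: HDCHFAEE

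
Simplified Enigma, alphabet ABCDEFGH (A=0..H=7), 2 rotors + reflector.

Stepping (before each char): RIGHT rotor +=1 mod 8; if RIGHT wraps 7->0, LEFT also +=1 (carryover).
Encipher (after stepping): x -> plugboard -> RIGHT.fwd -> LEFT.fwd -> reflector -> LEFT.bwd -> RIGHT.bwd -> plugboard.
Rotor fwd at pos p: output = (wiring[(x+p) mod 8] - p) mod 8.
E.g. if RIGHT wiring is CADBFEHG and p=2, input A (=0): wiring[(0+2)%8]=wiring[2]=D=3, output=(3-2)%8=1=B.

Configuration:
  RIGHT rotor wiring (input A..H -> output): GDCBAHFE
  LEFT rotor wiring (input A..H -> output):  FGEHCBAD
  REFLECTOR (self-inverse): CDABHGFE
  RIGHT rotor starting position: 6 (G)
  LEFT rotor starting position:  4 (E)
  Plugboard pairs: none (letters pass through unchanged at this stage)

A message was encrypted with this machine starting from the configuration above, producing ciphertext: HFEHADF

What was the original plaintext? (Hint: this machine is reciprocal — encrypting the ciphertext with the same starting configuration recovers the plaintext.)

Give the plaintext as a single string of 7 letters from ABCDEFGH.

Answer: ACGGFHB

Derivation:
Char 1 ('H'): step: R->7, L=4; H->plug->H->R->G->L->A->refl->C->L'->F->R'->A->plug->A
Char 2 ('F'): step: R->0, L->5 (L advanced); F->plug->F->R->H->L->F->refl->G->L'->C->R'->C->plug->C
Char 3 ('E'): step: R->1, L=5; E->plug->E->R->G->L->C->refl->A->L'->D->R'->G->plug->G
Char 4 ('H'): step: R->2, L=5; H->plug->H->R->B->L->D->refl->B->L'->E->R'->G->plug->G
Char 5 ('A'): step: R->3, L=5; A->plug->A->R->G->L->C->refl->A->L'->D->R'->F->plug->F
Char 6 ('D'): step: R->4, L=5; D->plug->D->R->A->L->E->refl->H->L'->F->R'->H->plug->H
Char 7 ('F'): step: R->5, L=5; F->plug->F->R->F->L->H->refl->E->L'->A->R'->B->plug->B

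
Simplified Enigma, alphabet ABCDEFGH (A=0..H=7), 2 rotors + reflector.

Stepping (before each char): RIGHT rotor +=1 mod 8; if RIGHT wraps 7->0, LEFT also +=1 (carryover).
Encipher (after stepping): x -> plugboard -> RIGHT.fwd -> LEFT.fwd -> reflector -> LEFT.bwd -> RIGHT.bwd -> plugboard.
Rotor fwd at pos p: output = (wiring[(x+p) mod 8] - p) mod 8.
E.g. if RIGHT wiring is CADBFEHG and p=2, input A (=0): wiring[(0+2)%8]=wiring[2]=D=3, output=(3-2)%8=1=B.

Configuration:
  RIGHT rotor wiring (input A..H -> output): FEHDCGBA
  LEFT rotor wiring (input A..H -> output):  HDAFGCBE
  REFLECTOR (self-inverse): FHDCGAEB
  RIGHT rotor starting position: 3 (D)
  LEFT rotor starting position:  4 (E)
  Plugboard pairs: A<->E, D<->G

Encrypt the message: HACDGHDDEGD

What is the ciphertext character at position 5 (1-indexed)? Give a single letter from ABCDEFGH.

Char 1 ('H'): step: R->4, L=4; H->plug->H->R->H->L->B->refl->H->L'->F->R'->C->plug->C
Char 2 ('A'): step: R->5, L=4; A->plug->E->R->H->L->B->refl->H->L'->F->R'->H->plug->H
Char 3 ('C'): step: R->6, L=4; C->plug->C->R->H->L->B->refl->H->L'->F->R'->F->plug->F
Char 4 ('D'): step: R->7, L=4; D->plug->G->R->H->L->B->refl->H->L'->F->R'->C->plug->C
Char 5 ('G'): step: R->0, L->5 (L advanced); G->plug->D->R->D->L->C->refl->D->L'->F->R'->A->plug->E

E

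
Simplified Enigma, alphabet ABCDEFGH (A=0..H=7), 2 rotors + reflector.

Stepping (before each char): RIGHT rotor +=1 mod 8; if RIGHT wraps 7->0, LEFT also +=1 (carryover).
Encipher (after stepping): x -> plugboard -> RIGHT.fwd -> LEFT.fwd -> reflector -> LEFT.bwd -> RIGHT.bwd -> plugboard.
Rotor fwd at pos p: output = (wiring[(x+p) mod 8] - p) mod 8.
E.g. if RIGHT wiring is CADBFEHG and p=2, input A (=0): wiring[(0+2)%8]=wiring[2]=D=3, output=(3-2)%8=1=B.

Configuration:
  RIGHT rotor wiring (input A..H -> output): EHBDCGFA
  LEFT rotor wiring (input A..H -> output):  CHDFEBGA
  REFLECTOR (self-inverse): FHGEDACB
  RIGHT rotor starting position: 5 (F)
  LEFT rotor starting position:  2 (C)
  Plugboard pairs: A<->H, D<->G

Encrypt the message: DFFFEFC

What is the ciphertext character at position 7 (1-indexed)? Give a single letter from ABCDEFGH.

Char 1 ('D'): step: R->6, L=2; D->plug->G->R->E->L->E->refl->D->L'->B->R'->D->plug->G
Char 2 ('F'): step: R->7, L=2; F->plug->F->R->D->L->H->refl->B->L'->A->R'->C->plug->C
Char 3 ('F'): step: R->0, L->3 (L advanced); F->plug->F->R->G->L->E->refl->D->L'->D->R'->D->plug->G
Char 4 ('F'): step: R->1, L=3; F->plug->F->R->E->L->F->refl->A->L'->H->R'->G->plug->D
Char 5 ('E'): step: R->2, L=3; E->plug->E->R->D->L->D->refl->E->L'->G->R'->F->plug->F
Char 6 ('F'): step: R->3, L=3; F->plug->F->R->B->L->B->refl->H->L'->F->R'->E->plug->E
Char 7 ('C'): step: R->4, L=3; C->plug->C->R->B->L->B->refl->H->L'->F->R'->G->plug->D

D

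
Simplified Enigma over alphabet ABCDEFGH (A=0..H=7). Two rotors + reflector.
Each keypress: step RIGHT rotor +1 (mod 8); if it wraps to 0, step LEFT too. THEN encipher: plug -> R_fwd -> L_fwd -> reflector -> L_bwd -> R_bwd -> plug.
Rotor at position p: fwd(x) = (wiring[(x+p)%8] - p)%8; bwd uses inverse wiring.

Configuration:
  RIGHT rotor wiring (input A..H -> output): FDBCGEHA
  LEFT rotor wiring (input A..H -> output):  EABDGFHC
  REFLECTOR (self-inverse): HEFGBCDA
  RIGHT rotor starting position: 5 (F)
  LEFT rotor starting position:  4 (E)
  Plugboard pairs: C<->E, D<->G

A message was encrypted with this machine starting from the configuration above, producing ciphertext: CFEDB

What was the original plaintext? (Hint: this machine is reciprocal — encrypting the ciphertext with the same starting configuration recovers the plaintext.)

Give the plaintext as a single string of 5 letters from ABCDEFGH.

Answer: BEGGD

Derivation:
Char 1 ('C'): step: R->6, L=4; C->plug->E->R->D->L->G->refl->D->L'->C->R'->B->plug->B
Char 2 ('F'): step: R->7, L=4; F->plug->F->R->H->L->H->refl->A->L'->E->R'->C->plug->E
Char 3 ('E'): step: R->0, L->5 (L advanced); E->plug->C->R->B->L->C->refl->F->L'->C->R'->D->plug->G
Char 4 ('D'): step: R->1, L=5; D->plug->G->R->H->L->B->refl->E->L'->F->R'->D->plug->G
Char 5 ('B'): step: R->2, L=5; B->plug->B->R->A->L->A->refl->H->L'->D->R'->G->plug->D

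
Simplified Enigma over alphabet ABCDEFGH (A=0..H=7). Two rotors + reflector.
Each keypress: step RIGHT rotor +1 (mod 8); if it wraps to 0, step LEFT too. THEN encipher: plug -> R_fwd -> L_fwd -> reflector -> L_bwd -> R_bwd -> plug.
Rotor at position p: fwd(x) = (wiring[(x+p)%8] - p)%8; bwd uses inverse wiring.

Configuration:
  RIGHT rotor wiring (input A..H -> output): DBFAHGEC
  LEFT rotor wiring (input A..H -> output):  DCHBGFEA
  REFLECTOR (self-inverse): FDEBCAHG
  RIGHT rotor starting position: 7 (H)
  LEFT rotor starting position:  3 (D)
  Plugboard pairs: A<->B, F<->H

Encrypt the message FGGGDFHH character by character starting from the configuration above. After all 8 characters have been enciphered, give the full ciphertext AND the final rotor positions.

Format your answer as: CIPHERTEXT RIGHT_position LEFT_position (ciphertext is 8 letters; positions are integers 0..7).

Answer: EDADGAEB 7 4

Derivation:
Char 1 ('F'): step: R->0, L->4 (L advanced); F->plug->H->R->C->L->A->refl->F->L'->H->R'->E->plug->E
Char 2 ('G'): step: R->1, L=4; G->plug->G->R->B->L->B->refl->D->L'->G->R'->D->plug->D
Char 3 ('G'): step: R->2, L=4; G->plug->G->R->B->L->B->refl->D->L'->G->R'->B->plug->A
Char 4 ('G'): step: R->3, L=4; G->plug->G->R->G->L->D->refl->B->L'->B->R'->D->plug->D
Char 5 ('D'): step: R->4, L=4; D->plug->D->R->G->L->D->refl->B->L'->B->R'->G->plug->G
Char 6 ('F'): step: R->5, L=4; F->plug->H->R->C->L->A->refl->F->L'->H->R'->B->plug->A
Char 7 ('H'): step: R->6, L=4; H->plug->F->R->C->L->A->refl->F->L'->H->R'->E->plug->E
Char 8 ('H'): step: R->7, L=4; H->plug->F->R->A->L->C->refl->E->L'->D->R'->A->plug->B
Final: ciphertext=EDADGAEB, RIGHT=7, LEFT=4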